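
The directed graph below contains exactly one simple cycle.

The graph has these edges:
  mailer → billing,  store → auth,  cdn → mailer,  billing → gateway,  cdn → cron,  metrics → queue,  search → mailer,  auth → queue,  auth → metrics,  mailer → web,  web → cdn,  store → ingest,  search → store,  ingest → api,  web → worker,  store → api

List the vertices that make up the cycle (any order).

DFS with gray/black marking from mailer:
mailer gray
  billing gray
    gateway gray
    gateway black
  billing black
  web gray
    cdn gray
      cdn→mailer: mailer is gray → back edge
Back edge closes the cycle mailer → web → cdn → mailer; its vertices are {cdn, web, mailer}.

cdn, web, mailer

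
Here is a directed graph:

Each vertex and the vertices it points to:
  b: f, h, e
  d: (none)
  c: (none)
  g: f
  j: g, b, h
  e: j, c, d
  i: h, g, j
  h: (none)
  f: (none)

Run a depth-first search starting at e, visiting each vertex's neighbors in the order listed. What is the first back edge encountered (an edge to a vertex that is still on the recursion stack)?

DFS from e (visiting each vertex's neighbors in the order listed); mark gray on enter, black on exit:
e gray
  j gray
    g gray
      f gray
      f black
    g black
    b gray
      b→f: f black — skip
      h gray
      h black
      b→e: e is gray → back edge
First back edge: b → e.

b->e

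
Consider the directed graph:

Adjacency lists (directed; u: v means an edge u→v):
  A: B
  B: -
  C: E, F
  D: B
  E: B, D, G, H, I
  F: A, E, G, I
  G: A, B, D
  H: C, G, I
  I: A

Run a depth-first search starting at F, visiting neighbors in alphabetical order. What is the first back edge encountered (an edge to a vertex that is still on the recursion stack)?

C→E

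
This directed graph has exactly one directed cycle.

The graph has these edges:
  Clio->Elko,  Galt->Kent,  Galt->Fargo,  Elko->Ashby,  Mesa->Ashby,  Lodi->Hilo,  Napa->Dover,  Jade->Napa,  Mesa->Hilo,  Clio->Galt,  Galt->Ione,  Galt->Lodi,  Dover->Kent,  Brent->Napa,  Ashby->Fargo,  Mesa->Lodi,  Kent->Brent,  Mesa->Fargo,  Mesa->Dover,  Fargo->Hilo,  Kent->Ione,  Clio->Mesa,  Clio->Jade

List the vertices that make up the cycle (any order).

Kent, Napa, Brent, Dover

DFS with gray/black marking from Dover:
Dover gray
  Kent gray
    Ione gray
    Ione black
    Brent gray
      Napa gray
        Napa→Dover: Dover is gray → back edge
Back edge closes the cycle Dover → Kent → Brent → Napa → Dover; its vertices are {Kent, Napa, Brent, Dover}.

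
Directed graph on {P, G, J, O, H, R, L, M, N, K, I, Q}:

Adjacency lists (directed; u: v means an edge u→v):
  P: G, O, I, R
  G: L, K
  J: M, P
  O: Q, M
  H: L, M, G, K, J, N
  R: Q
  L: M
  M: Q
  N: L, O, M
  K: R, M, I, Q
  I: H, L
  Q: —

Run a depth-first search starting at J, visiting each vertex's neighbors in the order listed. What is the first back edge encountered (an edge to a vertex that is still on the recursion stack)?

DFS from J (visiting each vertex's neighbors in the order listed); mark gray on enter, black on exit:
J gray
  M gray
    Q gray
    Q black
  M black
  P gray
    G gray
      L gray
        L→M: M black — skip
      L black
      K gray
        R gray
          R→Q: Q black — skip
        R black
        K→M: M black — skip
        I gray
          H gray
            H→L: L black — skip
            H→M: M black — skip
            H→G: G is gray → back edge
First back edge: H → G.

H->G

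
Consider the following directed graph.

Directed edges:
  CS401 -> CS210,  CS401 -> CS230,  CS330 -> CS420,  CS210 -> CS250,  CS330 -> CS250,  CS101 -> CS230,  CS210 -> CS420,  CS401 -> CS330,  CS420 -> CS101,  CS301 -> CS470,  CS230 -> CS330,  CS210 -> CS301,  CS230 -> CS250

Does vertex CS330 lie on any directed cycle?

Yes

CS330 is on a cycle iff CS330 can reach itself via ≥1 edge.
CS330 → CS420 → CS101 → CS230 → CS330 — yes.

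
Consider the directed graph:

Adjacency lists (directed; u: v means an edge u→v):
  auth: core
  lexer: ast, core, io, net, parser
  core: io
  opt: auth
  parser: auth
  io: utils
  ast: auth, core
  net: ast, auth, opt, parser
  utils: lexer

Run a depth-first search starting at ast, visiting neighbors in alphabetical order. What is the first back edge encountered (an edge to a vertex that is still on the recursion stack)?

lexer→ast

DFS from ast (visiting neighbors in alphabetical order); mark gray on enter, black on exit:
ast gray
  auth gray
    core gray
      io gray
        utils gray
          lexer gray
            lexer→ast: ast is gray → back edge
First back edge: lexer → ast.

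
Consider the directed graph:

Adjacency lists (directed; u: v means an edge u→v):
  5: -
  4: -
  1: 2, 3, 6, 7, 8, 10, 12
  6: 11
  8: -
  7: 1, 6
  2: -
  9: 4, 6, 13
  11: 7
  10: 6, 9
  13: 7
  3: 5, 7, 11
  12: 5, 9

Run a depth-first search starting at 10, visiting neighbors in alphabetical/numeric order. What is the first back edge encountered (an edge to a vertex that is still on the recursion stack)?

3→7

DFS from 10 (visiting neighbors in alphabetical/numeric order); mark gray on enter, black on exit:
10 gray
  6 gray
    11 gray
      7 gray
        1 gray
          2 gray
          2 black
          3 gray
            5 gray
            5 black
            3→7: 7 is gray → back edge
First back edge: 3 → 7.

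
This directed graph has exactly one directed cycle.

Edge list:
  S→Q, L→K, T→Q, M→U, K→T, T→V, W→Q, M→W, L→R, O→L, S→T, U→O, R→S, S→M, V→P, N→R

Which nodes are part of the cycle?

L, M, O, R, S, U

DFS with gray/black marking from R:
R gray
  S gray
    Q gray
    Q black
    T gray
      V gray
        P gray
        P black
      V black
      T→Q: Q black — skip
    T black
    M gray
      W gray
        W→Q: Q black — skip
      W black
      U gray
        O gray
          L gray
            K gray
              K→T: T black — skip
            K black
            L→R: R is gray → back edge
Back edge closes the cycle R → S → M → U → O → L → R; its vertices are {L, M, O, R, S, U}.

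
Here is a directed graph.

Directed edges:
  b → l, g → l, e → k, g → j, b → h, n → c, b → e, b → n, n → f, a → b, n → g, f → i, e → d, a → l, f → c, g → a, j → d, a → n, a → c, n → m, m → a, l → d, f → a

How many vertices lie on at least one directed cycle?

6

A vertex is on a directed cycle iff it belongs to a strongly connected component of size ≥ 2 (or has a self-loop).
The vertices on cycles are {a, b, f, g, m, n} — 6 in total.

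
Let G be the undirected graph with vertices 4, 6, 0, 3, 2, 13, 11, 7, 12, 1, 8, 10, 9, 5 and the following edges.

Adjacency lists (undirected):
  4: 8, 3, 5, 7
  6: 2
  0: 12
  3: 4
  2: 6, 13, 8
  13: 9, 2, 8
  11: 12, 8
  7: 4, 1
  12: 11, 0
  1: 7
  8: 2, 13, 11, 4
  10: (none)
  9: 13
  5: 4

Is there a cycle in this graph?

DFS, tracking each vertex's parent; an edge to a visited non-parent vertex closes a cycle.
Start from 2:
visit 2 (parent –)
  visit 6 (parent 2)
    6–2: parent, skip
  visit 13 (parent 2)
    visit 9 (parent 13)
      9–13: parent, skip
    13–2: parent, skip
    visit 8 (parent 13)
      8–2: 2 visited and ≠ parent → cycle
Cycle: 2 – 13 – 8 – 2.

Yes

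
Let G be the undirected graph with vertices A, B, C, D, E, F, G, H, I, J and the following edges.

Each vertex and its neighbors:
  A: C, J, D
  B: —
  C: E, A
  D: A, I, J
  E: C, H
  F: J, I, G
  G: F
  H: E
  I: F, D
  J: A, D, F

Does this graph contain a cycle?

DFS, tracking each vertex's parent; an edge to a visited non-parent vertex closes a cycle.
Start from G:
visit G (parent –)
  visit F (parent G)
    visit J (parent F)
      visit A (parent J)
        visit C (parent A)
          visit E (parent C)
            E–C: parent, skip
            visit H (parent E)
              H–E: parent, skip
          C–A: parent, skip
        A–J: parent, skip
        visit D (parent A)
          D–A: parent, skip
          visit I (parent D)
            I–F: F visited and ≠ parent → cycle
Cycle: F – J – A – D – I – F.

Yes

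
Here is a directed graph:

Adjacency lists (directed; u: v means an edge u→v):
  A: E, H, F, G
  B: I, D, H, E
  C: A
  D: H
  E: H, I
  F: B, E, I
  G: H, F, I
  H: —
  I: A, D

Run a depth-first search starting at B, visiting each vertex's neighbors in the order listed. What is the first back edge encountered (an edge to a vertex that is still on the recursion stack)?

E->I

DFS from B (visiting each vertex's neighbors in the order listed); mark gray on enter, black on exit:
B gray
  I gray
    A gray
      E gray
        H gray
        H black
        E→I: I is gray → back edge
First back edge: E → I.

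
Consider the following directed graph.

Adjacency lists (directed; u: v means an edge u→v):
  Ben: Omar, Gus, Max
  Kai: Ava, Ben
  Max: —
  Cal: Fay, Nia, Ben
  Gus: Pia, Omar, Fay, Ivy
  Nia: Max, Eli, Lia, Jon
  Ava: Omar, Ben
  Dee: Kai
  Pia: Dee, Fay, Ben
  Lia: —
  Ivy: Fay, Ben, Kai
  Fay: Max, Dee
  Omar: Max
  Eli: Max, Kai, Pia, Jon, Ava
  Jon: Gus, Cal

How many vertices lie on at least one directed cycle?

12

A vertex is on a directed cycle iff it belongs to a strongly connected component of size ≥ 2 (or has a self-loop).
The vertices on cycles are {Ava, Ben, Cal, Dee, Eli, Fay, Gus, Ivy, Jon, Kai, Nia, Pia} — 12 in total.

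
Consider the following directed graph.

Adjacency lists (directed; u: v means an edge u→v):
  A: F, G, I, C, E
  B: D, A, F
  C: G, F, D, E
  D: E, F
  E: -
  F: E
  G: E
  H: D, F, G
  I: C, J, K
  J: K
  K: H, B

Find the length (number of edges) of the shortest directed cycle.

For each vertex v, BFS finds the shortest path from v back to v.
The shortest such closed walk is I → K → B → A → I, length 4.

4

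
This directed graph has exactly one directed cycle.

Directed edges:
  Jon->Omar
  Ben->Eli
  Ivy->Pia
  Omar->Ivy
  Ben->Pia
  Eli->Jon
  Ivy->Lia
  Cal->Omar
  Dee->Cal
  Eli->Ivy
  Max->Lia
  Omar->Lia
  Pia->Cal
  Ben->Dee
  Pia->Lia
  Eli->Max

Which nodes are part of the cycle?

Cal, Ivy, Pia, Omar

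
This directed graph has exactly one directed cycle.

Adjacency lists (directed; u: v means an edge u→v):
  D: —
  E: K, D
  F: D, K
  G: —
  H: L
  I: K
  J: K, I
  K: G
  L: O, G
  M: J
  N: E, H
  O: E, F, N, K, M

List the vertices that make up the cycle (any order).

H, L, N, O

DFS with gray/black marking from O:
O gray
  E gray
    K gray
      G gray
      G black
    K black
    D gray
    D black
  E black
  F gray
    F→D: D black — skip
    F→K: K black — skip
  F black
  N gray
    N→E: E black — skip
    H gray
      L gray
        L→O: O is gray → back edge
Back edge closes the cycle O → N → H → L → O; its vertices are {H, L, N, O}.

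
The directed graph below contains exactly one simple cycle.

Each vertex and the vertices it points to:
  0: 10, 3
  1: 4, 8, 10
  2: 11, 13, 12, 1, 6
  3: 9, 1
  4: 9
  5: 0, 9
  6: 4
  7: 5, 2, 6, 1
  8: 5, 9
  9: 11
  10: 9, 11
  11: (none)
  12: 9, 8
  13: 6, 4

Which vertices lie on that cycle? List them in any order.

0, 1, 3, 5, 8

DFS with gray/black marking from 5:
5 gray
  0 gray
    10 gray
      9 gray
        11 gray
        11 black
      9 black
      10→11: 11 black — skip
    10 black
    3 gray
      3→9: 9 black — skip
      1 gray
        4 gray
          4→9: 9 black — skip
        4 black
        8 gray
          8→5: 5 is gray → back edge
Back edge closes the cycle 5 → 0 → 3 → 1 → 8 → 5; its vertices are {0, 1, 3, 5, 8}.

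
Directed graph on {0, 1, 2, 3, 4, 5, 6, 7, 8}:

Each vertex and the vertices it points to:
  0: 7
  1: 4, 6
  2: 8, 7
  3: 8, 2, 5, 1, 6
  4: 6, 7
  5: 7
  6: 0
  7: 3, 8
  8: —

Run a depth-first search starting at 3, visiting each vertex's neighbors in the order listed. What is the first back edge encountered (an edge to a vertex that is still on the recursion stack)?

7→3

DFS from 3 (visiting each vertex's neighbors in the order listed); mark gray on enter, black on exit:
3 gray
  8 gray
  8 black
  2 gray
    2→8: 8 black — skip
    7 gray
      7→3: 3 is gray → back edge
First back edge: 7 → 3.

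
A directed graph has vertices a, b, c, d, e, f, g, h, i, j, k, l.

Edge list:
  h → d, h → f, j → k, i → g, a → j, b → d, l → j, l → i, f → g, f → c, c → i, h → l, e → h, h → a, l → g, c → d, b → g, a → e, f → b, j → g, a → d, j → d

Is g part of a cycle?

No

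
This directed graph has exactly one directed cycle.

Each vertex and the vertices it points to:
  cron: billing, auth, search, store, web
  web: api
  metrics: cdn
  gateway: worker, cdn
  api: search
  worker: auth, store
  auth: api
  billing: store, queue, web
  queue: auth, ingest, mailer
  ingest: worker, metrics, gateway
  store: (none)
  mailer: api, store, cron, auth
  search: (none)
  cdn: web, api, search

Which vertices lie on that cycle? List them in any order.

cron, queue, mailer, billing

DFS with gray/black marking from queue:
queue gray
  auth gray
    api gray
      search gray
      search black
    api black
  auth black
  ingest gray
    worker gray
      worker→auth: auth black — skip
      store gray
      store black
    worker black
    metrics gray
      cdn gray
        web gray
          web→api: api black — skip
        web black
        cdn→api: api black — skip
        cdn→search: search black — skip
      cdn black
    metrics black
    gateway gray
      gateway→worker: worker black — skip
      gateway→cdn: cdn black — skip
    gateway black
  ingest black
  mailer gray
    mailer→api: api black — skip
    mailer→store: store black — skip
    cron gray
      billing gray
        billing→store: store black — skip
        billing→queue: queue is gray → back edge
Back edge closes the cycle queue → mailer → cron → billing → queue; its vertices are {cron, queue, mailer, billing}.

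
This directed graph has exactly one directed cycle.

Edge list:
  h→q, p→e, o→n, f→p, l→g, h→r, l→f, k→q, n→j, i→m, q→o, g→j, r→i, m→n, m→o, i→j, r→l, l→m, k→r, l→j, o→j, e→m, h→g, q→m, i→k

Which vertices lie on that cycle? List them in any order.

DFS with gray/black marking from r:
r gray
  i gray
    m gray
      n gray
        j gray
        j black
      n black
      o gray
        o→n: n black — skip
        o→j: j black — skip
      o black
    m black
    i→j: j black — skip
    k gray
      k→r: r is gray → back edge
Back edge closes the cycle r → i → k → r; its vertices are {i, k, r}.

i, k, r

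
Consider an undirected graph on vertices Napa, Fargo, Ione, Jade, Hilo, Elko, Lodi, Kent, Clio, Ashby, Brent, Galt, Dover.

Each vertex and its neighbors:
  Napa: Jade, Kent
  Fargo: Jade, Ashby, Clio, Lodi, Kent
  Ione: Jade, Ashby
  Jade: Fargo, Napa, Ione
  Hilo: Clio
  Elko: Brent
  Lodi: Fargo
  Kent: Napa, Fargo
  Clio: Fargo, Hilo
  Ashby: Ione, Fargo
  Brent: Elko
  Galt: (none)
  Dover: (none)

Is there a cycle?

DFS, tracking each vertex's parent; an edge to a visited non-parent vertex closes a cycle.
Start from Lodi:
visit Lodi (parent –)
  visit Fargo (parent Lodi)
    visit Jade (parent Fargo)
      Jade–Fargo: parent, skip
      visit Napa (parent Jade)
        Napa–Jade: parent, skip
        visit Kent (parent Napa)
          Kent–Napa: parent, skip
          Kent–Fargo: Fargo visited and ≠ parent → cycle
Cycle: Fargo – Jade – Napa – Kent – Fargo.

Yes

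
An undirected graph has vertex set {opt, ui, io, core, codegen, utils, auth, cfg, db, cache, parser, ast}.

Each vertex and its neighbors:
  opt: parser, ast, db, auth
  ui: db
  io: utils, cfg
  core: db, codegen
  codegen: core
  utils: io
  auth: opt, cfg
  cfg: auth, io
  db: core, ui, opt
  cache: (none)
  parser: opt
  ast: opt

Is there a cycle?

DFS, tracking each vertex's parent; an edge to a visited non-parent vertex closes a cycle.
Start from ui:
visit ui (parent –)
  visit db (parent ui)
    visit core (parent db)
      core–db: parent, skip
      visit codegen (parent core)
        codegen–core: parent, skip
    db–ui: parent, skip
    visit opt (parent db)
      visit parser (parent opt)
        parser–opt: parent, skip
      visit ast (parent opt)
        ast–opt: parent, skip
      opt–db: parent, skip
      visit auth (parent opt)
        auth–opt: parent, skip
        visit cfg (parent auth)
          cfg–auth: parent, skip
          visit io (parent cfg)
            visit utils (parent io)
              utils–io: parent, skip
            io–cfg: parent, skip
visit cache (parent –)
No non-parent visited neighbor found — the graph is a forest.

No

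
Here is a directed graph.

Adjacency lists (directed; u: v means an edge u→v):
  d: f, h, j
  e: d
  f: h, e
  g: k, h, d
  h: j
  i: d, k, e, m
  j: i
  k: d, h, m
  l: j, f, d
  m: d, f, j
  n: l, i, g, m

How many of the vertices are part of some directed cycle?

A vertex is on a directed cycle iff it belongs to a strongly connected component of size ≥ 2 (or has a self-loop).
The vertices on cycles are {d, e, f, h, i, j, k, m} — 8 in total.

8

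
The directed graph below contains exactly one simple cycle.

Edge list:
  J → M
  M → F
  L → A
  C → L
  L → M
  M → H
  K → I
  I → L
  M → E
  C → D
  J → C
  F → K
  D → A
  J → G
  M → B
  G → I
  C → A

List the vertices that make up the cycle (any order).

F, I, K, L, M

DFS with gray/black marking from M:
M gray
  E gray
  E black
  H gray
  H black
  B gray
  B black
  F gray
    K gray
      I gray
        L gray
          L→M: M is gray → back edge
Back edge closes the cycle M → F → K → I → L → M; its vertices are {F, I, K, L, M}.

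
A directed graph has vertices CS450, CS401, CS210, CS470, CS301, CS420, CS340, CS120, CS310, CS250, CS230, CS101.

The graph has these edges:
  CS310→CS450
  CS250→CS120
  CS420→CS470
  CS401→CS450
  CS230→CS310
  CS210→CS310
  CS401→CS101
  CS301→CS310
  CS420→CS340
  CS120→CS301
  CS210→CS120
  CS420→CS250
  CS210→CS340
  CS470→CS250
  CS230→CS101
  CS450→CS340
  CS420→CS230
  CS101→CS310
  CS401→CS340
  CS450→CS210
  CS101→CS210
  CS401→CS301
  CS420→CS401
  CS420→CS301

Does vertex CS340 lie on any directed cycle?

CS340 lies on a cycle iff there is a path from CS340 back to itself.
Exploring from CS340, it never reaches itself; equivalently, its strongly connected component is a singleton.

No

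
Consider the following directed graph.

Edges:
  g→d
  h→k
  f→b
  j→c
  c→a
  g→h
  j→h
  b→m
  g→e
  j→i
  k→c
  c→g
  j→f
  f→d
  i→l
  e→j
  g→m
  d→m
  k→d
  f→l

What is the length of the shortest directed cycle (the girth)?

4

For each vertex v, BFS finds the shortest path from v back to v.
The shortest such closed walk is e → j → c → g → e, length 4.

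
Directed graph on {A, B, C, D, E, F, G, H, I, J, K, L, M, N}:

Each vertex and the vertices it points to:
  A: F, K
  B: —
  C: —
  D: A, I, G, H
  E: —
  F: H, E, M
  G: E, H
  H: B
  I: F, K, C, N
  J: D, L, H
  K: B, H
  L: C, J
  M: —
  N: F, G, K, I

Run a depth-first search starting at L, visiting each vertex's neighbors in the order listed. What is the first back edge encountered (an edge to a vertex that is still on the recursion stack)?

DFS from L (visiting each vertex's neighbors in the order listed); mark gray on enter, black on exit:
L gray
  C gray
  C black
  J gray
    D gray
      A gray
        F gray
          H gray
            B gray
            B black
          H black
          E gray
          E black
          M gray
          M black
        F black
        K gray
          K→B: B black — skip
          K→H: H black — skip
        K black
      A black
      I gray
        I→F: F black — skip
        I→K: K black — skip
        I→C: C black — skip
        N gray
          N→F: F black — skip
          G gray
            G→E: E black — skip
            G→H: H black — skip
          G black
          N→K: K black — skip
          N→I: I is gray → back edge
First back edge: N → I.

N→I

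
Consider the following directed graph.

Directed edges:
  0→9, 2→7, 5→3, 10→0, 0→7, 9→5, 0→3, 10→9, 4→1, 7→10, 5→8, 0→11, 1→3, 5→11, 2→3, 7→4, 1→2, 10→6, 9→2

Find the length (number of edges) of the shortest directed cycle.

For each vertex v, BFS finds the shortest path from v back to v.
The shortest such closed walk is 7 → 10 → 0 → 7, length 3.

3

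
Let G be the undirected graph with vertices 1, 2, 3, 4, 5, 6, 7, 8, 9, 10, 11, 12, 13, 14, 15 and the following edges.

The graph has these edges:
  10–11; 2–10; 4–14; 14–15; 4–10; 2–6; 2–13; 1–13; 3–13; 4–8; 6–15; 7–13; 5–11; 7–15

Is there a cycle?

Yes

DFS, tracking each vertex's parent; an edge to a visited non-parent vertex closes a cycle.
Start from 10:
visit 10 (parent –)
  visit 2 (parent 10)
    visit 6 (parent 2)
      visit 15 (parent 6)
        visit 14 (parent 15)
          14–15: parent, skip
          visit 4 (parent 14)
            4–10: 10 visited and ≠ parent → cycle
Cycle: 10 – 2 – 6 – 15 – 14 – 4 – 10.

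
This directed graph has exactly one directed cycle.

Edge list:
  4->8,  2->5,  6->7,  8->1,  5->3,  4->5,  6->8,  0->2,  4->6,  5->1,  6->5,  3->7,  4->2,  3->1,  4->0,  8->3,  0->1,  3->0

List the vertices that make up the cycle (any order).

0, 2, 3, 5

DFS with gray/black marking from 2:
2 gray
  5 gray
    3 gray
      0 gray
        1 gray
        1 black
        0→2: 2 is gray → back edge
Back edge closes the cycle 2 → 5 → 3 → 0 → 2; its vertices are {0, 2, 3, 5}.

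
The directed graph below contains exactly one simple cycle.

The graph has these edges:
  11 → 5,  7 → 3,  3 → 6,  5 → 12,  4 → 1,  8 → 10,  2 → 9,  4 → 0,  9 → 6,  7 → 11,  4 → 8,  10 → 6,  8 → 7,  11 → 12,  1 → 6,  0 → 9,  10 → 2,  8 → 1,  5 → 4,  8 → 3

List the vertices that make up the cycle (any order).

DFS with gray/black marking from 4:
4 gray
  8 gray
    7 gray
      3 gray
        6 gray
        6 black
      3 black
      11 gray
        12 gray
        12 black
        5 gray
          5→12: 12 black — skip
          5→4: 4 is gray → back edge
Back edge closes the cycle 4 → 8 → 7 → 11 → 5 → 4; its vertices are {4, 5, 7, 8, 11}.

4, 5, 7, 8, 11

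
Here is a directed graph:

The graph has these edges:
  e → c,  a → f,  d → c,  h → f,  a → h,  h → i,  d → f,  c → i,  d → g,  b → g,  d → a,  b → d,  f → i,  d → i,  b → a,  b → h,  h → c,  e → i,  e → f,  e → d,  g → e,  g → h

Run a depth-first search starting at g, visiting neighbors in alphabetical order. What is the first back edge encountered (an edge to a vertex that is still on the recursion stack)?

d→g

DFS from g (visiting neighbors in alphabetical order); mark gray on enter, black on exit:
g gray
  e gray
    c gray
      i gray
      i black
    c black
    d gray
      a gray
        f gray
          f→i: i black — skip
        f black
        h gray
          h→c: c black — skip
          h→f: f black — skip
          h→i: i black — skip
        h black
      a black
      d→c: c black — skip
      d→f: f black — skip
      d→g: g is gray → back edge
First back edge: d → g.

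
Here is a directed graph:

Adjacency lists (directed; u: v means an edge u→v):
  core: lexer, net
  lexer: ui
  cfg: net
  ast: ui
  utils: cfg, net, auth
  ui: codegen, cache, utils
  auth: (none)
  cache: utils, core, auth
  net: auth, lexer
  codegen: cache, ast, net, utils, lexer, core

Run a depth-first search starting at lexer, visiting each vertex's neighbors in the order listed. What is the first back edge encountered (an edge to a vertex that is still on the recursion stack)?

net->lexer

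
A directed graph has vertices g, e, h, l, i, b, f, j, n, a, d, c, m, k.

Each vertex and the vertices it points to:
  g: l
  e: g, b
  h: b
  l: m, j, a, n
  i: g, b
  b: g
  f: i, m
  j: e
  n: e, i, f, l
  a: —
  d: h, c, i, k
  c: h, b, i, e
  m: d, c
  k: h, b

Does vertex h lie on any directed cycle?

h is on a cycle iff h can reach itself via ≥1 edge.
h → b → g → l → m → d → h — yes.

Yes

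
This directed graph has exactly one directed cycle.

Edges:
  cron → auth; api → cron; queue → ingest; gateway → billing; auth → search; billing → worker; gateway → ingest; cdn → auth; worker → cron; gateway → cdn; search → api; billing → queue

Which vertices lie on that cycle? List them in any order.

DFS with gray/black marking from auth:
auth gray
  search gray
    api gray
      cron gray
        cron→auth: auth is gray → back edge
Back edge closes the cycle auth → search → api → cron → auth; its vertices are {api, auth, cron, search}.

api, auth, cron, search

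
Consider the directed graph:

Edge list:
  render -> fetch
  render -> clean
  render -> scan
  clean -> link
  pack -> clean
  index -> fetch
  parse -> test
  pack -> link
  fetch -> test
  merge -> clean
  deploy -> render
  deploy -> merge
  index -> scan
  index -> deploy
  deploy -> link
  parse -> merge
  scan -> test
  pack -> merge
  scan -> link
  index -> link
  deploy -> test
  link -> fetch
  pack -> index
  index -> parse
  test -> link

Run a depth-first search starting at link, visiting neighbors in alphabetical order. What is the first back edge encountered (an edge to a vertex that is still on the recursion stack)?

DFS from link (visiting neighbors in alphabetical order); mark gray on enter, black on exit:
link gray
  fetch gray
    test gray
      test→link: link is gray → back edge
First back edge: test → link.

test→link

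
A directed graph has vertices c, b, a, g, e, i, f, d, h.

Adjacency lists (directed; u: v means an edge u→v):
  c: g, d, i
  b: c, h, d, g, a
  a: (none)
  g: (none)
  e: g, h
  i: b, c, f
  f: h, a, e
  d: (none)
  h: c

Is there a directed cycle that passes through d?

d lies on a cycle iff there is a path from d back to itself.
Exploring from d, it never reaches itself; equivalently, its strongly connected component is a singleton.

No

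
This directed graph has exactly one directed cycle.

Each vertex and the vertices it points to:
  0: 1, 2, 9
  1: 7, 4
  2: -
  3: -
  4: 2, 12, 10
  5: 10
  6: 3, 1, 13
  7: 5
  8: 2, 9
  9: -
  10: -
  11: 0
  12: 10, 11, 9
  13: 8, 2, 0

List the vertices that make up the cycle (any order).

0, 1, 4, 11, 12

DFS with gray/black marking from 1:
1 gray
  7 gray
    5 gray
      10 gray
      10 black
    5 black
  7 black
  4 gray
    2 gray
    2 black
    12 gray
      12→10: 10 black — skip
      11 gray
        0 gray
          0→1: 1 is gray → back edge
Back edge closes the cycle 1 → 4 → 12 → 11 → 0 → 1; its vertices are {0, 1, 4, 11, 12}.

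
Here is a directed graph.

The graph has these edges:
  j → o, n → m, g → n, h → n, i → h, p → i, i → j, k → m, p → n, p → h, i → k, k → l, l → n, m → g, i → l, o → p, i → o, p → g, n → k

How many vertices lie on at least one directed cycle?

A vertex is on a directed cycle iff it belongs to a strongly connected component of size ≥ 2 (or has a self-loop).
The vertices on cycles are {g, i, j, k, l, m, n, o, p} — 9 in total.

9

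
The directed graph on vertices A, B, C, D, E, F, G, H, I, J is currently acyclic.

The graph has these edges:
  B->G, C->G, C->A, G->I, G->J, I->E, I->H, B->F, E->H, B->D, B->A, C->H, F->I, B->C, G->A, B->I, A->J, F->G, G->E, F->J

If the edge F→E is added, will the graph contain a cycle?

No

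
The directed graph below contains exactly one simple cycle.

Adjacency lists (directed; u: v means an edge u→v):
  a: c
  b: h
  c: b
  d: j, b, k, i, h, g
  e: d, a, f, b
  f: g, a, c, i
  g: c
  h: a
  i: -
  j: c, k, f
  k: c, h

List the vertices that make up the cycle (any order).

a, b, c, h

DFS with gray/black marking from b:
b gray
  h gray
    a gray
      c gray
        c→b: b is gray → back edge
Back edge closes the cycle b → h → a → c → b; its vertices are {a, b, c, h}.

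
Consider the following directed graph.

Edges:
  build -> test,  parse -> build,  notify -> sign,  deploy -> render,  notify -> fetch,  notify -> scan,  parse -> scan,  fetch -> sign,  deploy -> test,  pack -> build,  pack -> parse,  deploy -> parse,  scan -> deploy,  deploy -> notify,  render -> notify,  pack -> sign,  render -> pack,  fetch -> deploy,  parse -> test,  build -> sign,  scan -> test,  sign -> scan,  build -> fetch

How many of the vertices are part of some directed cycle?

A vertex is on a directed cycle iff it belongs to a strongly connected component of size ≥ 2 (or has a self-loop).
The vertices on cycles are {pack, scan, sign, build, fetch, parse, deploy, notify, render} — 9 in total.

9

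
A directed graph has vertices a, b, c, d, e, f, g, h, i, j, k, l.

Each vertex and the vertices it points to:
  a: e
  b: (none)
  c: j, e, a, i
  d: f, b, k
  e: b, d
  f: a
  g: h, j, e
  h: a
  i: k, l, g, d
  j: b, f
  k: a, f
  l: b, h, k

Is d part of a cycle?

Yes

d is on a cycle iff d can reach itself via ≥1 edge.
d → f → a → e → d — yes.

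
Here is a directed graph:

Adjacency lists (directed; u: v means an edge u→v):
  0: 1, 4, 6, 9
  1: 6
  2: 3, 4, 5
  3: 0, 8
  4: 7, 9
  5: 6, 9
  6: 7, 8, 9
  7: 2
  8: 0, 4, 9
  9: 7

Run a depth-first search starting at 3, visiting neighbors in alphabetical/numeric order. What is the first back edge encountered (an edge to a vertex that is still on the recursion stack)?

2→3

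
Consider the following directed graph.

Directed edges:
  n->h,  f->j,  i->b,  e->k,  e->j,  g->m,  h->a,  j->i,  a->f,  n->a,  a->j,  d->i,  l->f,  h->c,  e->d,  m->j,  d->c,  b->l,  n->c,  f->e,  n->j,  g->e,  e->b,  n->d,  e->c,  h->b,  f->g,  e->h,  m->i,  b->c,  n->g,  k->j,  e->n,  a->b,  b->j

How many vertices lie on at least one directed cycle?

13

A vertex is on a directed cycle iff it belongs to a strongly connected component of size ≥ 2 (or has a self-loop).
The vertices on cycles are {a, b, d, e, f, g, h, i, j, k, l, m, n} — 13 in total.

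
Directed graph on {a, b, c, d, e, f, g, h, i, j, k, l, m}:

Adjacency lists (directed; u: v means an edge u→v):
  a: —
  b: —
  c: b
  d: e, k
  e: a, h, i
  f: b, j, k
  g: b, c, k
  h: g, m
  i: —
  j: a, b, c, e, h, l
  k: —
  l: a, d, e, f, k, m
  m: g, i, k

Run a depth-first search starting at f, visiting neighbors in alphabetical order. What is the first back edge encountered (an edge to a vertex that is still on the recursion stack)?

DFS from f (visiting neighbors in alphabetical order); mark gray on enter, black on exit:
f gray
  b gray
  b black
  j gray
    a gray
    a black
    j→b: b black — skip
    c gray
      c→b: b black — skip
    c black
    e gray
      e→a: a black — skip
      h gray
        g gray
          g→b: b black — skip
          g→c: c black — skip
          k gray
          k black
        g black
        m gray
          m→g: g black — skip
          i gray
          i black
          m→k: k black — skip
        m black
      h black
      e→i: i black — skip
    e black
    j→h: h black — skip
    l gray
      l→a: a black — skip
      d gray
        d→e: e black — skip
        d→k: k black — skip
      d black
      l→e: e black — skip
      l→f: f is gray → back edge
First back edge: l → f.

l→f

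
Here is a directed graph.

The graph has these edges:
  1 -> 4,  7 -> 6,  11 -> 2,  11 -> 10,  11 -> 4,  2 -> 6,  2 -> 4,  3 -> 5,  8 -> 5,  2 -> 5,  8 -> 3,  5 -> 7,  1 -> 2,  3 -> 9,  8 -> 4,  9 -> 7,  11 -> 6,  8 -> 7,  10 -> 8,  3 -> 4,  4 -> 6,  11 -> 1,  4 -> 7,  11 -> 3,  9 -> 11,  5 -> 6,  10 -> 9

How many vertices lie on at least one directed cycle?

5

A vertex is on a directed cycle iff it belongs to a strongly connected component of size ≥ 2 (or has a self-loop).
The vertices on cycles are {3, 8, 9, 10, 11} — 5 in total.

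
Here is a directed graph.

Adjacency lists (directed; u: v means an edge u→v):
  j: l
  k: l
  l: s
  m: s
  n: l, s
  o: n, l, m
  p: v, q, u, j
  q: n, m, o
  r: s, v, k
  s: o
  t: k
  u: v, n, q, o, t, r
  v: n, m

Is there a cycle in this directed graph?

Yes

DFS with white/gray/black marking, starting from v:
v gray
  n gray
    l gray
      s gray
        o gray
          o→n: n is gray → back edge
Back edge found, so a cycle exists: n → l → s → o → n.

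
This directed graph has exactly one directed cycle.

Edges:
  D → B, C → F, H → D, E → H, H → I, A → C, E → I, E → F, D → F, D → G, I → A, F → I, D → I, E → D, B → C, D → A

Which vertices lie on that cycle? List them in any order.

A, C, F, I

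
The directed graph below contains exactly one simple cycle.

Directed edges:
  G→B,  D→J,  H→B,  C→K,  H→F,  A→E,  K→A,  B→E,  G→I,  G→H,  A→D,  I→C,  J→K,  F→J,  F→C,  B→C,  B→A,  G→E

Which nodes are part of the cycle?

A, D, J, K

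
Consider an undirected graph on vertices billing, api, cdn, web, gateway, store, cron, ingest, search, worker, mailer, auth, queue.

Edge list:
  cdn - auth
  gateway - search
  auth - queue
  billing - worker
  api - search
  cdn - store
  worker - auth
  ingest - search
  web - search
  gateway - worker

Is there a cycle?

No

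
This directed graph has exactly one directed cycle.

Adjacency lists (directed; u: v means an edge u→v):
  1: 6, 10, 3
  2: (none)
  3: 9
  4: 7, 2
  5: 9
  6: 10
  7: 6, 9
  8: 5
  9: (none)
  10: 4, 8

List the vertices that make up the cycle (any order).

DFS with gray/black marking from 10:
10 gray
  4 gray
    7 gray
      6 gray
        6→10: 10 is gray → back edge
Back edge closes the cycle 10 → 4 → 7 → 6 → 10; its vertices are {4, 6, 7, 10}.

4, 6, 7, 10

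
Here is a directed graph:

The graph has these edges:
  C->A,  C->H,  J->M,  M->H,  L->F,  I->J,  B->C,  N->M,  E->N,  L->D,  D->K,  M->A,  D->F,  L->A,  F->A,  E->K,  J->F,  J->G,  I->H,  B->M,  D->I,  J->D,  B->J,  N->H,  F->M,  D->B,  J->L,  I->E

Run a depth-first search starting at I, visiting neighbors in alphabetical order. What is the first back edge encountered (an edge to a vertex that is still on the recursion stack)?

DFS from I (visiting neighbors in alphabetical order); mark gray on enter, black on exit:
I gray
  E gray
    K gray
    K black
    N gray
      H gray
      H black
      M gray
        A gray
        A black
        M→H: H black — skip
      M black
    N black
  E black
  I→H: H black — skip
  J gray
    D gray
      B gray
        C gray
          C→A: A black — skip
          C→H: H black — skip
        C black
        B→J: J is gray → back edge
First back edge: B → J.

B→J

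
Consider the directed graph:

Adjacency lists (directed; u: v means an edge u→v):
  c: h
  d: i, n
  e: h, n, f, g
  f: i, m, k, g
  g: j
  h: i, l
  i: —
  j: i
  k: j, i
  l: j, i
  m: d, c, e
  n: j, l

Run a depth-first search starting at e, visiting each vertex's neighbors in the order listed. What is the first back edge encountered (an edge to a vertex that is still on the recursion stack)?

DFS from e (visiting each vertex's neighbors in the order listed); mark gray on enter, black on exit:
e gray
  h gray
    i gray
    i black
    l gray
      j gray
        j→i: i black — skip
      j black
      l→i: i black — skip
    l black
  h black
  n gray
    n→j: j black — skip
    n→l: l black — skip
  n black
  f gray
    f→i: i black — skip
    m gray
      d gray
        d→i: i black — skip
        d→n: n black — skip
      d black
      c gray
        c→h: h black — skip
      c black
      m→e: e is gray → back edge
First back edge: m → e.

m->e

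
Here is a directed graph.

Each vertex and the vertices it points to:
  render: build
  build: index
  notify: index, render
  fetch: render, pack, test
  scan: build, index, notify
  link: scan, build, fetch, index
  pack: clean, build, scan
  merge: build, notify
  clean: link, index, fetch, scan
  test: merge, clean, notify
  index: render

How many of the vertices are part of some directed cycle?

A vertex is on a directed cycle iff it belongs to a strongly connected component of size ≥ 2 (or has a self-loop).
The vertices on cycles are {link, pack, test, build, clean, fetch, index, render} — 8 in total.

8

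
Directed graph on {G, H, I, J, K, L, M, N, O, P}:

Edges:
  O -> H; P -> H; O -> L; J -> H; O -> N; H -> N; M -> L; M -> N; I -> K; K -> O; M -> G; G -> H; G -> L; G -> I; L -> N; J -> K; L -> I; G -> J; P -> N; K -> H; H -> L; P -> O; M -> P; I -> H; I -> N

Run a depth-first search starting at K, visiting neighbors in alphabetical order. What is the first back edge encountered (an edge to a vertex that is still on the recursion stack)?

DFS from K (visiting neighbors in alphabetical order); mark gray on enter, black on exit:
K gray
  H gray
    L gray
      I gray
        I→H: H is gray → back edge
First back edge: I → H.

I->H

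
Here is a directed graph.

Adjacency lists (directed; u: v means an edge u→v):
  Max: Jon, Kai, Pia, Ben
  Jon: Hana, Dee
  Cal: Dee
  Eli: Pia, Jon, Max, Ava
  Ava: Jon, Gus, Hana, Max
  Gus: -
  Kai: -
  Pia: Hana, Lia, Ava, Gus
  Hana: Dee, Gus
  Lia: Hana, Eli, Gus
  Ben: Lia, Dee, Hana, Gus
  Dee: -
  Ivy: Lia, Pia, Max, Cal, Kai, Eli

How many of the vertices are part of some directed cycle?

A vertex is on a directed cycle iff it belongs to a strongly connected component of size ≥ 2 (or has a self-loop).
The vertices on cycles are {Ava, Ben, Eli, Lia, Max, Pia} — 6 in total.

6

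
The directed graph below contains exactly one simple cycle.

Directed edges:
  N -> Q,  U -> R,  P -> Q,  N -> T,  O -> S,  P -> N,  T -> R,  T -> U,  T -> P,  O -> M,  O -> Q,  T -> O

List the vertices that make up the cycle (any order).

N, P, T

DFS with gray/black marking from T:
T gray
  P gray
    Q gray
    Q black
    N gray
      N→Q: Q black — skip
      N→T: T is gray → back edge
Back edge closes the cycle T → P → N → T; its vertices are {N, P, T}.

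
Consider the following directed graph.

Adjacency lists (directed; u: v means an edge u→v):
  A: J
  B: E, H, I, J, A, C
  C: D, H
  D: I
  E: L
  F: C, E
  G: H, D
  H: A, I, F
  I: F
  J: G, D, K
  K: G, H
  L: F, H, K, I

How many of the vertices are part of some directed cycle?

A vertex is on a directed cycle iff it belongs to a strongly connected component of size ≥ 2 (or has a self-loop).
The vertices on cycles are {A, C, D, E, F, G, H, I, J, K, L} — 11 in total.

11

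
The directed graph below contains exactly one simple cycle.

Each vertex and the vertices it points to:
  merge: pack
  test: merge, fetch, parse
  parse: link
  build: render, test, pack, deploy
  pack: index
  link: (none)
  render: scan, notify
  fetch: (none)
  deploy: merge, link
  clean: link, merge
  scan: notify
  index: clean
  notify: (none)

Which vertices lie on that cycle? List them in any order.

DFS with gray/black marking from pack:
pack gray
  index gray
    clean gray
      link gray
      link black
      merge gray
        merge→pack: pack is gray → back edge
Back edge closes the cycle pack → index → clean → merge → pack; its vertices are {pack, clean, index, merge}.

pack, clean, index, merge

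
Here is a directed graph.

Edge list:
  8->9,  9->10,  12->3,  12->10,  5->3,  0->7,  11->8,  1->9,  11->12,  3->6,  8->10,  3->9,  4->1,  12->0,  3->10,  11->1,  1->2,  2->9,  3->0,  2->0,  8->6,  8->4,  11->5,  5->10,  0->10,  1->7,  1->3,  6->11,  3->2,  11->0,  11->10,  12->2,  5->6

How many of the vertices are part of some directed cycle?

8

A vertex is on a directed cycle iff it belongs to a strongly connected component of size ≥ 2 (or has a self-loop).
The vertices on cycles are {1, 3, 4, 5, 6, 8, 11, 12} — 8 in total.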